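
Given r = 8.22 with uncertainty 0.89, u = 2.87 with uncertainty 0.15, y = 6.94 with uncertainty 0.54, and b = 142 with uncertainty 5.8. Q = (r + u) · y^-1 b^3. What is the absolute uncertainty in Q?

7.61e+05

Let w = r + u = 11.1. δw = √(δr² + δu²) = √(0.792 + 0.0225) = 0.903, so δw/w = 0.0814.
Q is then a monomial in w, y, b:
δQ/Q = √((δw/w)² + (-1·δy/y)² + (3·δb/b)²) = √(0.00662 + 0.00605 + 0.0150) = 0.166
Q = 4.58e+06, so δQ = 0.166 × 4.58e+06 = 7.61e+05.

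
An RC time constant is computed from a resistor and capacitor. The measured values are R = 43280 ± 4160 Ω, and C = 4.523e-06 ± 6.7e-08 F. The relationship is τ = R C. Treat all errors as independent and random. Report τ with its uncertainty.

0.1958 ± 0.0190 s

Since τ is a product/quotient, work with relative uncertainties:
  (1·δR/R)² = (1×0.0961)² = 0.00924;  (1·δC/C)² = (1×0.0148)² = 0.000219
δτ/τ = √(0.00946) = 0.0973
τ = 0.1958 s, so δτ = 0.0973 × 0.1958 = 0.0190 s.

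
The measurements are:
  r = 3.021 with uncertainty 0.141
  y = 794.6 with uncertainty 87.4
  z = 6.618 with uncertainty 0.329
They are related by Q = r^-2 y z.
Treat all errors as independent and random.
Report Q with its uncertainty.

Relative error in a monomial: (δQ/Q)² = Σ (nᵢ · δxᵢ/xᵢ)².
  (-2·δr/r)² = (-2×0.0467)² = 0.00871;  (1·δy/y)² = (1×0.110)² = 0.0121;  (1·δz/z)² = (1×0.0497)² = 0.00247
δQ/Q = √(0.0233) = 0.153
Q = 576.2, so δQ = 0.153 × 576.2 = 87.9.

576.2 ± 87.9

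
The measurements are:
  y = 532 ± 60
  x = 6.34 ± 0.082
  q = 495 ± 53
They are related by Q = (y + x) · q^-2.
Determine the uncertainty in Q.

Let u = y + x = 538. δu = √(δy² + δx²) = √(3600 + 0.00672) = 60.0, so δu/u = 0.111.
Q is then a monomial in u, q:
δQ/Q = √((δu/u)² + (-2·δq/q)²) = √(0.0124 + 0.0459) = 0.241
Q = 0.00220, so δQ = 0.241 × 0.00220 = 0.000530.

0.000530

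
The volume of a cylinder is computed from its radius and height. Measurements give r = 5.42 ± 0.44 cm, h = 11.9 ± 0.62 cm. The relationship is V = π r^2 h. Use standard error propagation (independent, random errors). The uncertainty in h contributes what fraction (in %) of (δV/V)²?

(δV/V)² = (2·δr/r)² + (1·δh/h)²
  r term: (2×0.0812)² = 0.0264
  h term: (1×0.0521)² = 0.00271
Total = 0.0291. Share from h = 0.00271/0.0291 = 0.0934.

9.34%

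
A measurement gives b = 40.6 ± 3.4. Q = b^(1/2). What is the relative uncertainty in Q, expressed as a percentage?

4.19%

Relative error in a monomial: (δQ/Q)² = Σ (nᵢ · δxᵢ/xᵢ)².
  (½·δb/b)² = (0.5×0.0837)² = 0.00175
δQ/Q = √(0.00175) = 0.0419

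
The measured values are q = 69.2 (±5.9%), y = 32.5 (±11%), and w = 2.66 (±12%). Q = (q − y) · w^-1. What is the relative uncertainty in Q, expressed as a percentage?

19.0%

Let u = q − y = 36.7. δu = √(δq² + δy²) = √(16.7 + 12.8) = 5.43, so δu/u = 0.148.
Q is then a monomial in u, w:
δQ/Q = √((δu/u)² + (-1·δw/w)²) = √(0.0219 + 0.0144) = 0.190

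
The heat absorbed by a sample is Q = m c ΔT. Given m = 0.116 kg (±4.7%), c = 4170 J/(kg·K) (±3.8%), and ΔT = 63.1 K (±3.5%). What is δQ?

2130 J

For a monomial Q ∝ m, c, ΔT, fractional errors add in quadrature:
  (1·δm/m)² = (1×0.0470)² = 0.00221;  (1·δc/c)² = (1×0.0380)² = 0.00144;  (1·δΔT/ΔT)² = (1×0.0350)² = 0.00123
δQ/Q = √(0.00488) = 0.0698
Q = 30500 J, so δQ = 0.0698 × 30500 = 2130 J.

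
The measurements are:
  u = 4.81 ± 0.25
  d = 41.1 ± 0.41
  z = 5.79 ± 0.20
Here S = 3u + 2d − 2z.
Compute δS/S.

0.0139

S is a linear combination, so absolute uncertainties add in quadrature:
  (3·δu)² = 0.562;  (2·δd)² = 0.672;  (2·δz)² = 0.160
δS = √(1.39) = 1.18
S = 85.0, so δS/S = 1.18/85.0 = 0.0139.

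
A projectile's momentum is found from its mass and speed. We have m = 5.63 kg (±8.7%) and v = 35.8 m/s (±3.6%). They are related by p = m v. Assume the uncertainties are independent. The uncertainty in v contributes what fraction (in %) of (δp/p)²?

14.6%

(δp/p)² = (1·δm/m)² + (1·δv/v)²
  m term: (1×0.0870)² = 0.00757
  v term: (1×0.0360)² = 0.00130
Total = 0.00886. Share from v = 0.00130/0.00886 = 0.146.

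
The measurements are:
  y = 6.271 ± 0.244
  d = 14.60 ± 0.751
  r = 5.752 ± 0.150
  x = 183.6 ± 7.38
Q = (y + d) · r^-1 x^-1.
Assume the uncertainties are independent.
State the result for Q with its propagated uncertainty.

Let u = y + d = 20.87. δu = √(δy² + δd²) = √(0.0595 + 0.564) = 0.790, so δu/u = 0.0378.
Q is then a monomial in u, r, x:
δQ/Q = √((δu/u)² + (-1·δr/r)² + (-1·δx/x)²) = √(0.00143 + 0.000680 + 0.00162) = 0.0611
Q = 0.01976, so δQ = 0.0611 × 0.01976 = 0.00121.

0.01976 ± 0.00121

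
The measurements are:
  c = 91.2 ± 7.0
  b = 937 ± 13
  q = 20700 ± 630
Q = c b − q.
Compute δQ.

6700

Let p = c·b = 85500. δp/p = √((1·δc/c)² + (1·δb/b)²) = √(0.00589 + 0.000192) = 0.0780, so δp = 6670.
Q = p − q: δQ = √(δp² + δq²) = √(4.44e+07 + 3.97e+05) = 6700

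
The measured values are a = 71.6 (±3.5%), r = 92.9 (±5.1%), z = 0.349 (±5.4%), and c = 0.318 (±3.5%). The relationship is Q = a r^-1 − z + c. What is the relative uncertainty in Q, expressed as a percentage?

Let p = a·r^-1 = 0.771. δp/p = √((1·δa/a)² + (-1·δr/r)²) = √(0.00123 + 0.00260) = 0.0619, so δp = 0.0477.
Q = p − z + c: δQ = √(δp² + δz² + δc²) = √(0.00227 + 0.000355 + 0.000124) = 0.0525
Q = 0.740, so δQ/Q = 0.0525/0.740 = 0.0709.

7.09%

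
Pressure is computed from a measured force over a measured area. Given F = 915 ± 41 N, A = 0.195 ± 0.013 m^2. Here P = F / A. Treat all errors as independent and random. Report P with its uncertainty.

4690 ± 377 Pa

P is a product of powers, so relative uncertainties combine in quadrature:
  (1·δF/F)² = (1×0.0448)² = 0.00201;  (-1·δA/A)² = (-1×0.0667)² = 0.00444
δP/P = √(0.00645) = 0.0803
P = 4690 Pa, so δP = 0.0803 × 4690 = 377 Pa.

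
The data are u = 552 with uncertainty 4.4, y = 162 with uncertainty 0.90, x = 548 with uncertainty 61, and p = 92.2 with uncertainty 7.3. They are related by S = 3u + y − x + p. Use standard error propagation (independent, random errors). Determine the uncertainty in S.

S is a linear combination, so absolute uncertainties add in quadrature:
  (3·δu)² = 174;  (δy)² = 0.810;  (δx)² = 3720;  (δp)² = 53.3
δS = √(3950) = 62.8

62.8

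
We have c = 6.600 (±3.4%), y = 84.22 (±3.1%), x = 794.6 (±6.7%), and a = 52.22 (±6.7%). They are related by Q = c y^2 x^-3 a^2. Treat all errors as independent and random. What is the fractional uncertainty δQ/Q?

0.252

Products/powers → add relative errors in quadrature, weighted by exponent:
  (1·δc/c)² = (1×0.0340)² = 0.00116;  (2·δy/y)² = (2×0.0310)² = 0.00384;  (-3·δx/x)² = (-3×0.0670)² = 0.0404;  (2·δa/a)² = (2×0.0670)² = 0.0180
δQ/Q = √(0.0634) = 0.252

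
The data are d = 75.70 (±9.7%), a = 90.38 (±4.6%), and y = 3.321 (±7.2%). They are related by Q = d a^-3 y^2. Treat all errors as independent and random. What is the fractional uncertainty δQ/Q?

0.222

For a monomial Q ∝ d, a^-3, y^2, fractional errors add in quadrature:
  (1·δd/d)² = (1×0.0970)² = 0.00941;  (-3·δa/a)² = (-3×0.0460)² = 0.0190;  (2·δy/y)² = (2×0.0720)² = 0.0207
δQ/Q = √(0.0492) = 0.222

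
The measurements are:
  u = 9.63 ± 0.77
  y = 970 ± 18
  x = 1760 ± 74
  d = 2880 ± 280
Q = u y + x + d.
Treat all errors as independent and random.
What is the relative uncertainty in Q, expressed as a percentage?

Let p = u·y = 9340. δp/p = √((1·δu/u)² + (1·δy/y)²) = √(0.00639 + 0.000344) = 0.0821, so δp = 767.
Q = p + x + d: δQ = √(δp² + δx² + δd²) = √(5.88e+05 + 5480 + 78400) = 820
Q = 14000, so δQ/Q = 820/14000 = 0.0586.

5.86%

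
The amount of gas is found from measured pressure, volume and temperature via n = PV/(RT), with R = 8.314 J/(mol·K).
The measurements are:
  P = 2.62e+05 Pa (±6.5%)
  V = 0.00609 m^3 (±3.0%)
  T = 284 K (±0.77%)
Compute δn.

0.0487 mol

Relative error in a monomial: (δn/n)² = Σ (nᵢ · δxᵢ/xᵢ)².
  (1·δP/P)² = (1×0.0650)² = 0.00423;  (1·δV/V)² = (1×0.0300)² = 0.000900;  (-1·δT/T)² = (-1×0.00770)² = 5.93e-05
δn/n = √(0.00518) = 0.0720
n = 0.676 mol, so δn = 0.0720 × 0.676 = 0.0487 mol.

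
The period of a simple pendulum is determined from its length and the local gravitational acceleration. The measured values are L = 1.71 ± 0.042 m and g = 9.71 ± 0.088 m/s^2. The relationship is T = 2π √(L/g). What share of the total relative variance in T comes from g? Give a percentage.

(δT/T)² = (½·δL/L)² + (−½·δg/g)²
  L term: (0.5×0.0246)² = 0.000151
  g term: (-0.5×0.00906)² = 2.05e-05
Total = 0.000171. Share from g = 2.05e-05/0.000171 = 0.120.

12.0%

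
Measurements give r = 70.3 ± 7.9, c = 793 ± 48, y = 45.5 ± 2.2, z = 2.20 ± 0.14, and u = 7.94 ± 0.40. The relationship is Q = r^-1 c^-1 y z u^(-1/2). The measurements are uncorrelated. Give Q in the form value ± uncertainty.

(6.37 ± 0.973) × 10^-4

Relative error in a monomial: (δQ/Q)² = Σ (nᵢ · δxᵢ/xᵢ)².
  (-1·δr/r)² = (-1×0.112)² = 0.0126;  (-1·δc/c)² = (-1×0.0605)² = 0.00366;  (1·δy/y)² = (1×0.0484)² = 0.00234;  (1·δz/z)² = (1×0.0636)² = 0.00405;  (−½·δu/u)² = (-0.5×0.0504)² = 0.000634
δQ/Q = √(0.0233) = 0.153
Q = 0.000637, so δQ = 0.153 × 0.000637 = 9.73e-05.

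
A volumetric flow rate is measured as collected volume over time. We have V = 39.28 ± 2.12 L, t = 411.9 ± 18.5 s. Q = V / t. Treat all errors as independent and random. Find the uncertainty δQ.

Each factor contributes (exponent × relative error)² to (δQ/Q)²:
  (1·δV/V)² = (1×0.0540)² = 0.00291;  (-1·δt/t)² = (-1×0.0449)² = 0.00202
δQ/Q = √(0.00493) = 0.0702
Q = 0.09536 L/s, so δQ = 0.0702 × 0.09536 = 0.00670 L/s.

0.00670 L/s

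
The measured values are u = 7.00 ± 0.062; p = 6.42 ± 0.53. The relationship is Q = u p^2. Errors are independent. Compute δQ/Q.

Since Q is a product/quotient, work with relative uncertainties:
  (1·δu/u)² = (1×0.00886)² = 7.84e-05;  (2·δp/p)² = (2×0.0826)² = 0.0273
δQ/Q = √(0.0273) = 0.165

0.165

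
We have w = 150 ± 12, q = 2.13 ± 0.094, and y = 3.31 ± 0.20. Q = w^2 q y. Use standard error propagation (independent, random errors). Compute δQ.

28000

For a monomial Q ∝ w^2, q, y, fractional errors add in quadrature:
  (2·δw/w)² = (2×0.0800)² = 0.0256;  (1·δq/q)² = (1×0.0441)² = 0.00195;  (1·δy/y)² = (1×0.0604)² = 0.00365
δQ/Q = √(0.0312) = 0.177
Q = 1.59e+05, so δQ = 0.177 × 1.59e+05 = 28000.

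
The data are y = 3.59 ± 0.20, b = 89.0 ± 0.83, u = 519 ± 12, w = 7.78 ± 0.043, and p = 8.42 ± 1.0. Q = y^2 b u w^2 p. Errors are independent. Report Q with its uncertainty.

(3.03 ± 0.501) × 10^8

Q is a product of powers, so relative uncertainties combine in quadrature:
  (2·δy/y)² = (2×0.0557)² = 0.0124;  (1·δb/b)² = (1×0.00933)² = 8.7e-05;  (1·δu/u)² = (1×0.0231)² = 0.000535;  (2·δw/w)² = (2×0.00553)² = 0.000122;  (1·δp/p)² = (1×0.119)² = 0.0141
δQ/Q = √(0.0273) = 0.165
Q = 3.03e+08, so δQ = 0.165 × 3.03e+08 = 5.01e+07.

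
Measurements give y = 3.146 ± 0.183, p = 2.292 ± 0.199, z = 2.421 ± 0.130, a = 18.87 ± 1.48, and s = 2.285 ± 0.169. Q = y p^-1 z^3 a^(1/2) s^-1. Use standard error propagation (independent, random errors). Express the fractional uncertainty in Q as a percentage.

20.9%

Q is a product of powers, so relative uncertainties combine in quadrature:
  (1·δy/y)² = (1×0.0582)² = 0.00338;  (-1·δp/p)² = (-1×0.0868)² = 0.00754;  (3·δz/z)² = (3×0.0537)² = 0.0260;  (½·δa/a)² = (0.5×0.0784)² = 0.00154;  (-1·δs/s)² = (-1×0.0740)² = 0.00547
δQ/Q = √(0.0439) = 0.209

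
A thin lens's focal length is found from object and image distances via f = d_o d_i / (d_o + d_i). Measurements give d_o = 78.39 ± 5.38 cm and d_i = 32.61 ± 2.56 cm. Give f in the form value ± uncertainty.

∂f/∂d_o = (d_i/(d_o+d_i))² = 0.0863;  ∂f/∂d_i = (d_o/(d_o+d_i))² = 0.499
δf = √((∂f/∂d_o · δd_o)² + (∂f/∂d_i · δd_i)²) = √(0.216 + 1.63) = 1.36 cm
f = 23.03 cm.

23.03 ± 1.36 cm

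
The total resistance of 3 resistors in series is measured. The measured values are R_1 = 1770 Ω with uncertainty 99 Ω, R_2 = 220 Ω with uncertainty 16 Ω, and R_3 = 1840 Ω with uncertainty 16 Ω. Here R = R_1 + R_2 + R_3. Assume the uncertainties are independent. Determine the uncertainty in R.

102 Ω

For a sum/difference, combine absolute errors in quadrature:
  (δR_1)² = 9800;  (δR_2)² = 256;  (δR_3)² = 256
δR = √(10300) = 102 Ω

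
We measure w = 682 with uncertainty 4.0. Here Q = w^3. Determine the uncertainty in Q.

Since Q is a product/quotient, work with relative uncertainties:
  (3·δw/w)² = (3×0.00587)² = 0.000310
δQ/Q = √(0.000310) = 0.0176
Q = 3.17e+08, so δQ = 0.0176 × 3.17e+08 = 5.58e+06.

5.58e+06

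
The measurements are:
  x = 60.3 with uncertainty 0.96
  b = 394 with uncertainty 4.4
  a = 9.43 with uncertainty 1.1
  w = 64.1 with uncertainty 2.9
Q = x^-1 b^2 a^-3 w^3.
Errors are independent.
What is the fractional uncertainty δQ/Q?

0.376

Relative error in a monomial: (δQ/Q)² = Σ (nᵢ · δxᵢ/xᵢ)².
  (-1·δx/x)² = (-1×0.0159)² = 0.000253;  (2·δb/b)² = (2×0.0112)² = 0.000499;  (-3·δa/a)² = (-3×0.117)² = 0.122;  (3·δw/w)² = (3×0.0452)² = 0.0184
δQ/Q = √(0.142) = 0.376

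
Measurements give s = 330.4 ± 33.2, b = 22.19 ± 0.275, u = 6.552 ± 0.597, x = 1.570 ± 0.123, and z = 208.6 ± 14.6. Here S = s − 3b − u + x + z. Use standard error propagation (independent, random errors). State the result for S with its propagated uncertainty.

467.4 ± 36.3

Sums and differences: (δS)² = Σ (cᵢ δxᵢ)².
  (δs)² = 1100;  (3·δb)² = 0.681;  (δu)² = 0.356;  (δx)² = 0.0151;  (δz)² = 213
δS = √(1320) = 36.3
S = 467.4.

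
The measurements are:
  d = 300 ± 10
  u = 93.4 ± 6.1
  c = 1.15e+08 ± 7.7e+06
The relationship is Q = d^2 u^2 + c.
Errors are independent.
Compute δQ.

1.15e+08

Let p = d^2·u^2 = 7.85e+08. δp/p = √((2·δd/d)² + (2·δu/u)²) = √(0.00444 + 0.0171) = 0.147, so δp = 1.15e+08.
Q = p + c: δQ = √(δp² + δc²) = √(1.33e+16 + 5.93e+13) = 1.15e+08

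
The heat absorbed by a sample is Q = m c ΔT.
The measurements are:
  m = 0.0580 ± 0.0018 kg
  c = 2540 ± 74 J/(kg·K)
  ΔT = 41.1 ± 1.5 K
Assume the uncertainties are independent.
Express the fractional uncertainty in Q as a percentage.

5.61%

Products/powers → add relative errors in quadrature, weighted by exponent:
  (1·δm/m)² = (1×0.0310)² = 0.000963;  (1·δc/c)² = (1×0.0291)² = 0.000849;  (1·δΔT/ΔT)² = (1×0.0365)² = 0.00133
δQ/Q = √(0.00314) = 0.0561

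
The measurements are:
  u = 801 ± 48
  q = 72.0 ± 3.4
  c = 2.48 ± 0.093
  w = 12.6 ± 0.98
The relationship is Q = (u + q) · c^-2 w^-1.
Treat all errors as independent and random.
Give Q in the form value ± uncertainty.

11.3 ± 1.37

Let h = u + q = 873. δh = √(δu² + δq²) = √(2300 + 11.6) = 48.1, so δh/h = 0.0551.
Q is then a monomial in h, c, w:
δQ/Q = √((δh/h)² + (-2·δc/c)² + (-1·δw/w)²) = √(0.00304 + 0.00562 + 0.00605) = 0.121
Q = 11.3, so δQ = 0.121 × 11.3 = 1.37.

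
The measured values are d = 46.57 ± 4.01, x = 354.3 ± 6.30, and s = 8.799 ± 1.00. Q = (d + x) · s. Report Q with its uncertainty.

3527 ± 406

Let u = d + x = 400.9. δu = √(δd² + δx²) = √(16.1 + 39.7) = 7.47, so δu/u = 0.0186.
Q is then a monomial in u, s:
δQ/Q = √((δu/u)² + (1·δs/s)²) = √(0.000347 + 0.0129) = 0.115
Q = 3527, so δQ = 0.115 × 3527 = 406.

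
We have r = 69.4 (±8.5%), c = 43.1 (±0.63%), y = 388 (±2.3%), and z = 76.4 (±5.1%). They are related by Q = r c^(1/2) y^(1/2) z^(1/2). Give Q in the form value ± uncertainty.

For a monomial Q ∝ r, c^(1/2), y^(1/2), z^(1/2), fractional errors add in quadrature:
  (1·δr/r)² = (1×0.0850)² = 0.00723;  (½·δc/c)² = (0.5×0.00630)² = 9.92e-06;  (½·δy/y)² = (0.5×0.0230)² = 0.000132;  (½·δz/z)² = (0.5×0.0510)² = 0.000650
δQ/Q = √(0.00802) = 0.0895
Q = 78400, so δQ = 0.0895 × 78400 = 7020.

78400 ± 7020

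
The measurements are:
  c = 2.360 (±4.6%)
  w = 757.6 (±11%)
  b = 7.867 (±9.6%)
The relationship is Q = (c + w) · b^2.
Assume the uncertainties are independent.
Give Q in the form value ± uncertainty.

47030 ± 10400

Let u = c + w = 760.0. δu = √(δc² + δw²) = √(0.0118 + 6940) = 83.3, so δu/u = 0.110.
Q is then a monomial in u, b:
δQ/Q = √((δu/u)² + (2·δb/b)²) = √(0.0120 + 0.0369) = 0.221
Q = 47030, so δQ = 0.221 × 47030 = 10400.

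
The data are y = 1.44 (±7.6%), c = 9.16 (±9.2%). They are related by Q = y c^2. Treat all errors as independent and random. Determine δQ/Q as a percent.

Relative error in a monomial: (δQ/Q)² = Σ (nᵢ · δxᵢ/xᵢ)².
  (1·δy/y)² = (1×0.0760)² = 0.00578;  (2·δc/c)² = (2×0.0920)² = 0.0339
δQ/Q = √(0.0396) = 0.199

19.9%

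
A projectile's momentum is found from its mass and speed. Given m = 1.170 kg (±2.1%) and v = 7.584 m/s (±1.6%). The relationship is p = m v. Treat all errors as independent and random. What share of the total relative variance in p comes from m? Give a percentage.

63.3%

(δp/p)² = (1·δm/m)² + (1·δv/v)²
  m term: (1×0.0210)² = 0.000441
  v term: (1×0.0160)² = 0.000256
Total = 0.000697. Share from m = 0.000441/0.000697 = 0.633.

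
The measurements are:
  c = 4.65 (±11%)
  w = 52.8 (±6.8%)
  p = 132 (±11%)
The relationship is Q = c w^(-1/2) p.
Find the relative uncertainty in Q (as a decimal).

Each factor contributes (exponent × relative error)² to (δQ/Q)²:
  (1·δc/c)² = (1×0.110)² = 0.0121;  (−½·δw/w)² = (-0.5×0.0680)² = 0.00116;  (1·δp/p)² = (1×0.110)² = 0.0121
δQ/Q = √(0.0254) = 0.159

0.159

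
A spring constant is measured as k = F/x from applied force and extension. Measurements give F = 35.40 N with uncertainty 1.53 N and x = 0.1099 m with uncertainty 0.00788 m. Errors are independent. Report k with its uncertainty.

322.1 ± 27.0 N/m

Products/powers → add relative errors in quadrature, weighted by exponent:
  (1·δF/F)² = (1×0.0432)² = 0.00187;  (-1·δx/x)² = (-1×0.0717)² = 0.00514
δk/k = √(0.00701) = 0.0837
k = 322.1 N/m, so δk = 0.0837 × 322.1 = 27.0 N/m.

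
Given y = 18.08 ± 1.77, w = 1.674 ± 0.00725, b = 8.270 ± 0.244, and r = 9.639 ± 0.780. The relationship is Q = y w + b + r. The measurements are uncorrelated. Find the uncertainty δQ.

3.08

Let p = y·w = 30.27. δp/p = √((1·δy/y)² + (1·δw/w)²) = √(0.00958 + 1.88e-05) = 0.0980, so δp = 2.97.
Q = p + b + r: δQ = √(δp² + δb² + δr²) = √(8.80 + 0.0595 + 0.608) = 3.08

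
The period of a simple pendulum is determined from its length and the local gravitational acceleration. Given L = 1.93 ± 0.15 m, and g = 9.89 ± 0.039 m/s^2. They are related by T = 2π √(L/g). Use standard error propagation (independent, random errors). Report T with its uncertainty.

Each factor contributes (exponent × relative error)² to (δT/T)²:
  (½·δL/L)² = (0.5×0.0777)² = 0.00151;  (−½·δg/g)² = (-0.5×0.00394)² = 3.89e-06
δT/T = √(0.00151) = 0.0389
T = 2.78 s, so δT = 0.0389 × 2.78 = 0.108 s.

2.78 ± 0.108 s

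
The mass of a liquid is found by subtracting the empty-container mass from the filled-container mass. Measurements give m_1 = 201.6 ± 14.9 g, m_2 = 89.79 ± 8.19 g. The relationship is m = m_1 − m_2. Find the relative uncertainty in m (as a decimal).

Sums and differences: (δm)² = Σ (cᵢ δxᵢ)².
  (δm_1)² = 222;  (δm_2)² = 67.1
δm = √(289) = 17.0 g
m = 111.8 g, so δm/m = 17.0/111.8 = 0.152.

0.152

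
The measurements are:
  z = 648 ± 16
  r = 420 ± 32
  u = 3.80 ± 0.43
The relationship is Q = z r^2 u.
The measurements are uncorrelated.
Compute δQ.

8.31e+07

Products/powers → add relative errors in quadrature, weighted by exponent:
  (1·δz/z)² = (1×0.0247)² = 0.000610;  (2·δr/r)² = (2×0.0762)² = 0.0232;  (1·δu/u)² = (1×0.113)² = 0.0128
δQ/Q = √(0.0366) = 0.191
Q = 4.34e+08, so δQ = 0.191 × 4.34e+08 = 8.31e+07.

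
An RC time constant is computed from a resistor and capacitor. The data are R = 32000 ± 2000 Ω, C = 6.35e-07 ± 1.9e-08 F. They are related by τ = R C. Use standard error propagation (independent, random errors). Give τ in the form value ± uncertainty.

0.0203 ± 0.00141 s

Since τ is a product/quotient, work with relative uncertainties:
  (1·δR/R)² = (1×0.0625)² = 0.00391;  (1·δC/C)² = (1×0.0299)² = 0.000895
δτ/τ = √(0.00480) = 0.0693
τ = 0.0203 s, so δτ = 0.0693 × 0.0203 = 0.00141 s.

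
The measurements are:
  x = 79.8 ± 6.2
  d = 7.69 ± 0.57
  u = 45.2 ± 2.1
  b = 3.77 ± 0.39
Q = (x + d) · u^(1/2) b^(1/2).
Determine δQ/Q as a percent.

9.10%

Let w = x + d = 87.5. δw = √(δx² + δd²) = √(38.4 + 0.325) = 6.23, so δw/w = 0.0712.
Q is then a monomial in w, u, b:
δQ/Q = √((δw/w)² + (½·δu/u)² + (½·δb/b)²) = √(0.00506 + 0.000540 + 0.00268) = 0.0910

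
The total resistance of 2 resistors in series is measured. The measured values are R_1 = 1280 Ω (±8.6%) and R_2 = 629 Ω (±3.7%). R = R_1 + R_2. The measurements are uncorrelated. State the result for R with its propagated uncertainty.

1910 ± 113 Ω

R is a linear combination, so absolute uncertainties add in quadrature:
  (δR_1)² = 12100;  (δR_2)² = 542
δR = √(12700) = 113 Ω
R = 1910 Ω.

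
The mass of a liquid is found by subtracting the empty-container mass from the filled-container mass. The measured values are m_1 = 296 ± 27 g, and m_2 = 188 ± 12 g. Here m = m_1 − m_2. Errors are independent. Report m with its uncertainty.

m is a linear combination, so absolute uncertainties add in quadrature:
  (δm_1)² = 729;  (δm_2)² = 144
δm = √(873) = 29.5 g
m = 108 g.

108 ± 29.5 g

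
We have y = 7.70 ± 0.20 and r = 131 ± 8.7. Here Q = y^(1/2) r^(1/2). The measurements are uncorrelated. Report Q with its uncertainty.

31.8 ± 1.13

Since Q is a product/quotient, work with relative uncertainties:
  (½·δy/y)² = (0.5×0.0260)² = 0.000169;  (½·δr/r)² = (0.5×0.0664)² = 0.00110
δQ/Q = √(0.00127) = 0.0357
Q = 31.8, so δQ = 0.0357 × 31.8 = 1.13.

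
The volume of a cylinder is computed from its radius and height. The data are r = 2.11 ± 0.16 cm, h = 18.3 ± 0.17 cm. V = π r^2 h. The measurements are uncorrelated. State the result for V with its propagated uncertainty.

256 ± 38.9 cm^3

Relative error in a monomial: (δV/V)² = Σ (nᵢ · δxᵢ/xᵢ)².
  (2·δr/r)² = (2×0.0758)² = 0.0230;  (1·δh/h)² = (1×0.00929)² = 8.63e-05
δV/V = √(0.0231) = 0.152
V = 256 cm^3, so δV = 0.152 × 256 = 38.9 cm^3.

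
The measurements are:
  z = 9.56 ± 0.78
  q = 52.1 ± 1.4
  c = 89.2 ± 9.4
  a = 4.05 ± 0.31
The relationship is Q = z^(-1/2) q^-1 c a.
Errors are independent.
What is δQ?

Each factor contributes (exponent × relative error)² to (δQ/Q)²:
  (−½·δz/z)² = (-0.5×0.0816)² = 0.00166;  (-1·δq/q)² = (-1×0.0269)² = 0.000722;  (1·δc/c)² = (1×0.105)² = 0.0111;  (1·δa/a)² = (1×0.0765)² = 0.00586
δQ/Q = √(0.0194) = 0.139
Q = 2.24, so δQ = 0.139 × 2.24 = 0.312.

0.312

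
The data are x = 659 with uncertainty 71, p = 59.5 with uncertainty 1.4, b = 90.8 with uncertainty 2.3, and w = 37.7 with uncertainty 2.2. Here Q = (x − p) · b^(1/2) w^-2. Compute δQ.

Let u = x − p = 600. δu = √(δx² + δp²) = √(5040 + 1.96) = 71.0, so δu/u = 0.118.
Q is then a monomial in u, b, w:
δQ/Q = √((δu/u)² + (½·δb/b)² + (-2·δw/w)²) = √(0.0140 + 0.000160 + 0.0136) = 0.167
Q = 4.02, so δQ = 0.167 × 4.02 = 0.670.

0.670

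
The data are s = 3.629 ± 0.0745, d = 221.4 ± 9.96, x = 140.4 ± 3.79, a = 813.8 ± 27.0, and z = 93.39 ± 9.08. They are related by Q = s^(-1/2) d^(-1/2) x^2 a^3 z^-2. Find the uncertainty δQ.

9.73e+06

Q is a product of powers, so relative uncertainties combine in quadrature:
  (−½·δs/s)² = (-0.5×0.0205)² = 0.000105;  (−½·δd/d)² = (-0.5×0.0450)² = 0.000506;  (2·δx/x)² = (2×0.0270)² = 0.00291;  (3·δa/a)² = (3×0.0332)² = 0.00991;  (-2·δz/z)² = (-2×0.0972)² = 0.0378
δQ/Q = √(0.0512) = 0.226
Q = 4.297e+07, so δQ = 0.226 × 4.297e+07 = 9.73e+06.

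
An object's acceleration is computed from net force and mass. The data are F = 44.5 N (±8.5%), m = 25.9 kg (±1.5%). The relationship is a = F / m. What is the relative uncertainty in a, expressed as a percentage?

8.63%

Each factor contributes (exponent × relative error)² to (δa/a)²:
  (1·δF/F)² = (1×0.0850)² = 0.00723;  (-1·δm/m)² = (-1×0.0150)² = 0.000225
δa/a = √(0.00745) = 0.0863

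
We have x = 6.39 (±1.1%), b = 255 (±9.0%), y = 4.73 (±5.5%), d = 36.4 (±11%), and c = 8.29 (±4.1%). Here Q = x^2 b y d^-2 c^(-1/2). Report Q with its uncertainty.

For a monomial Q ∝ x^2, b, y, d^-2, c^(-1/2), fractional errors add in quadrature:
  (2·δx/x)² = (2×0.0110)² = 0.000484;  (1·δb/b)² = (1×0.0900)² = 0.00810;  (1·δy/y)² = (1×0.0550)² = 0.00303;  (-2·δd/d)² = (-2×0.110)² = 0.0484;  (−½·δc/c)² = (-0.5×0.0410)² = 0.000420
δQ/Q = √(0.0604) = 0.246
Q = 12.9, so δQ = 0.246 × 12.9 = 3.17.

12.9 ± 3.17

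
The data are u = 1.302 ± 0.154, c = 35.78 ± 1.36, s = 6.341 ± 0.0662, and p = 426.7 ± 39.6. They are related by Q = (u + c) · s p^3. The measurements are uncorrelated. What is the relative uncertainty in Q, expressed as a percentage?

28.1%

Let w = u + c = 37.08. δw = √(δu² + δc²) = √(0.0237 + 1.85) = 1.37, so δw/w = 0.0369.
Q is then a monomial in w, s, p:
δQ/Q = √((δw/w)² + (1·δs/s)² + (3·δp/p)²) = √(0.00136 + 0.000109 + 0.0775) = 0.281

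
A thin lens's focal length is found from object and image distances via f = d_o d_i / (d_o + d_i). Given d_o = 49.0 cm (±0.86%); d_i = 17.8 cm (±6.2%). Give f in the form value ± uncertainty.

13.1 ± 0.595 cm

∂f/∂d_o = (d_i/(d_o+d_i))² = 0.0710;  ∂f/∂d_i = (d_o/(d_o+d_i))² = 0.538
δf = √((∂f/∂d_o · δd_o)² + (∂f/∂d_i · δd_i)²) = √(0.000895 + 0.353) = 0.595 cm
f = 13.1 cm.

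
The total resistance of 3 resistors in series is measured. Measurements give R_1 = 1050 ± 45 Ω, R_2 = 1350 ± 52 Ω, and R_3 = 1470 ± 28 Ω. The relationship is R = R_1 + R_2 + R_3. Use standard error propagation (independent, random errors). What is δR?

74.2 Ω

Absolute uncertainties add in quadrature for a linear combination:
  (δR_1)² = 2020;  (δR_2)² = 2700;  (δR_3)² = 784
δR = √(5510) = 74.2 Ω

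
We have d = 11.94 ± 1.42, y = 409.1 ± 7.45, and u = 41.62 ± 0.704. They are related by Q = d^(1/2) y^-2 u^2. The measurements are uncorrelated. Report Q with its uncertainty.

Since Q is a product/quotient, work with relative uncertainties:
  (½·δd/d)² = (0.5×0.119)² = 0.00354;  (-2·δy/y)² = (-2×0.0182)² = 0.00133;  (2·δu/u)² = (2×0.0169)² = 0.00114
δQ/Q = √(0.00601) = 0.0775
Q = 0.03576, so δQ = 0.0775 × 0.03576 = 0.00277.

0.03576 ± 0.00277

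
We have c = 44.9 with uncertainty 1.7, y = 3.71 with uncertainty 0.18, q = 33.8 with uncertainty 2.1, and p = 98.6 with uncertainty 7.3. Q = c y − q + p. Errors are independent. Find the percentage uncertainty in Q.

5.51%

Let w = c·y = 167. δw/w = √((1·δc/c)² + (1·δy/y)²) = √(0.00143 + 0.00235) = 0.0615, so δw = 10.3.
Q = w − q + p: δQ = √(δw² + δq² + δp²) = √(105 + 4.41 + 53.3) = 12.8
Q = 231, so δQ/Q = 12.8/231 = 0.0551.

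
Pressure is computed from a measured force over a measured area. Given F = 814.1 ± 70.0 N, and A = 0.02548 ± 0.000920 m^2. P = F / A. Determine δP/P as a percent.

For a monomial P ∝ F, A^-1, fractional errors add in quadrature:
  (1·δF/F)² = (1×0.0860)² = 0.00739;  (-1·δA/A)² = (-1×0.0361)² = 0.00130
δP/P = √(0.00870) = 0.0933

9.33%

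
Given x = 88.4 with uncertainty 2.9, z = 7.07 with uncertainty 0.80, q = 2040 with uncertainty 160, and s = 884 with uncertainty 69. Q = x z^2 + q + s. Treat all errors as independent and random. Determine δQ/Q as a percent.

Let p = x·z^2 = 4420. δp/p = √((1·δx/x)² + (2·δz/z)²) = √(0.00108 + 0.0512) = 0.229, so δp = 1010.
Q = p + q + s: δQ = √(δp² + δq² + δs²) = √(1.02e+06 + 25600 + 4760) = 1030
Q = 7340, so δQ/Q = 1030/7340 = 0.140.

14.0%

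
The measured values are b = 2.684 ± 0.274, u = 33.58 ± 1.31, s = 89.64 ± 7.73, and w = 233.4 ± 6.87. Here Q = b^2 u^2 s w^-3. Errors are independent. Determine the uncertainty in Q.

For a monomial Q ∝ b^2, u^2, s, w^-3, fractional errors add in quadrature:
  (2·δb/b)² = (2×0.102)² = 0.0417;  (2·δu/u)² = (2×0.0390)² = 0.00609;  (1·δs/s)² = (1×0.0862)² = 0.00744;  (-3·δw/w)² = (-3×0.0294)² = 0.00780
δQ/Q = √(0.0630) = 0.251
Q = 0.05727, so δQ = 0.251 × 0.05727 = 0.0144.

0.0144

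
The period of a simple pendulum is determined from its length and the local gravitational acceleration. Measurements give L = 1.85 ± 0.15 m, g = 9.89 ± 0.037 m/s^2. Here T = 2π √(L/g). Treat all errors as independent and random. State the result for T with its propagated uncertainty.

2.72 ± 0.110 s

Each factor contributes (exponent × relative error)² to (δT/T)²:
  (½·δL/L)² = (0.5×0.0811)² = 0.00164;  (−½·δg/g)² = (-0.5×0.00374)² = 3.5e-06
δT/T = √(0.00165) = 0.0406
T = 2.72 s, so δT = 0.0406 × 2.72 = 0.110 s.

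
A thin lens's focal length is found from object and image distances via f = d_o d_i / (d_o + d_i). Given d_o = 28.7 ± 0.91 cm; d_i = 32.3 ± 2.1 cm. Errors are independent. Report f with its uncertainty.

∂f/∂d_o = (d_i/(d_o+d_i))² = 0.280;  ∂f/∂d_i = (d_o/(d_o+d_i))² = 0.221
δf = √((∂f/∂d_o · δd_o)² + (∂f/∂d_i · δd_i)²) = √(0.0651 + 0.216) = 0.530 cm
f = 15.2 cm.

15.2 ± 0.530 cm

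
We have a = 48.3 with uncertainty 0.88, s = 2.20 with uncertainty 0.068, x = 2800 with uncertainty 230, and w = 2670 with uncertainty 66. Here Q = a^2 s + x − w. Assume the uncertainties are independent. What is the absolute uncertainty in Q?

343

Let p = a^2·s = 5130. δp/p = √((2·δa/a)² + (1·δs/s)²) = √(0.00133 + 0.000955) = 0.0478, so δp = 245.
Q = p + x − w: δQ = √(δp² + δx² + δw²) = √(60100 + 52900 + 4360) = 343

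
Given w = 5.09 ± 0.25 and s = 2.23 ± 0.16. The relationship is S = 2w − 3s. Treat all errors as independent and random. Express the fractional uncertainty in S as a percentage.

19.9%

Absolute uncertainties add in quadrature for a linear combination:
  (2·δw)² = 0.250;  (3·δs)² = 0.230
δS = √(0.480) = 0.693
S = 3.49, so δS/S = 0.693/3.49 = 0.199.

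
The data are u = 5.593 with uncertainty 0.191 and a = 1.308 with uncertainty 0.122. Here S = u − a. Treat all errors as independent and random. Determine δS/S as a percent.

5.29%

For a sum/difference, combine absolute errors in quadrature:
  (δu)² = 0.0365;  (δa)² = 0.0149
δS = √(0.0514) = 0.227
S = 4.285, so δS/S = 0.227/4.285 = 0.0529.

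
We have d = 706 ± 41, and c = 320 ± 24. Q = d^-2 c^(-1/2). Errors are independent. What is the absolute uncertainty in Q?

1.37e-08

Relative error in a monomial: (δQ/Q)² = Σ (nᵢ · δxᵢ/xᵢ)².
  (-2·δd/d)² = (-2×0.0581)² = 0.0135;  (−½·δc/c)² = (-0.5×0.0750)² = 0.00141
δQ/Q = √(0.0149) = 0.122
Q = 1.12e-07, so δQ = 0.122 × 1.12e-07 = 1.37e-08.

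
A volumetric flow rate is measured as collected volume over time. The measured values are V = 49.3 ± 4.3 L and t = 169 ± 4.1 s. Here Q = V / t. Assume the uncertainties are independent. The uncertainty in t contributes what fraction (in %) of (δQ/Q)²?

7.18%

(δQ/Q)² = (1·δV/V)² + (-1·δt/t)²
  V term: (1×0.0872)² = 0.00761
  t term: (-1×0.0243)² = 0.000589
Total = 0.00820. Share from t = 0.000589/0.00820 = 0.0718.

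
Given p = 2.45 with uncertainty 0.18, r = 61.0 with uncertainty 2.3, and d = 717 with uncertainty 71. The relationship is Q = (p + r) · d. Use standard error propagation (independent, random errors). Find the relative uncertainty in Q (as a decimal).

0.105

Let u = p + r = 63.5. δu = √(δp² + δr²) = √(0.0324 + 5.29) = 2.31, so δu/u = 0.0364.
Q is then a monomial in u, d:
δQ/Q = √((δu/u)² + (1·δd/d)²) = √(0.00132 + 0.00981) = 0.105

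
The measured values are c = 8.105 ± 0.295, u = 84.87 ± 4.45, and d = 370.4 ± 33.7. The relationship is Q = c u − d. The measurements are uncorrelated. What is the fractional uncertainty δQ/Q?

0.174

Let p = c·u = 687.9. δp/p = √((1·δc/c)² + (1·δu/u)²) = √(0.00132 + 0.00275) = 0.0638, so δp = 43.9.
Q = p − d: δQ = √(δp² + δd²) = √(1930 + 1140) = 55.3
Q = 317.5, so δQ/Q = 55.3/317.5 = 0.174.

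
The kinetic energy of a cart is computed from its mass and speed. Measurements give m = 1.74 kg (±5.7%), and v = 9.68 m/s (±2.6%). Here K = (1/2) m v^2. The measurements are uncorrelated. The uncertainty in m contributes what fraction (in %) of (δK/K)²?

54.6%

(δK/K)² = (1·δm/m)² + (2·δv/v)²
  m term: (1×0.0570)² = 0.00325
  v term: (2×0.0260)² = 0.00270
Total = 0.00595. Share from m = 0.00325/0.00595 = 0.546.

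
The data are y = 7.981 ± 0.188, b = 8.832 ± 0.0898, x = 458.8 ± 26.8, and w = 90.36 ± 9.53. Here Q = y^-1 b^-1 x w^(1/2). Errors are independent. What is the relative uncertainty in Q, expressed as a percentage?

For a monomial Q ∝ y^-1, b^-1, x, w^(1/2), fractional errors add in quadrature:
  (-1·δy/y)² = (-1×0.0236)² = 0.000555;  (-1·δb/b)² = (-1×0.0102)² = 0.000103;  (1·δx/x)² = (1×0.0584)² = 0.00341;  (½·δw/w)² = (0.5×0.105)² = 0.00278
δQ/Q = √(0.00685) = 0.0828

8.28%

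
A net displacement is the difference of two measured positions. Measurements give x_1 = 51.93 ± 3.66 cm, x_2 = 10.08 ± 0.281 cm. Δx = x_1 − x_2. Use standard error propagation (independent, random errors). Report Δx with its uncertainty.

41.85 ± 3.67 cm

Each term contributes (cᵢ δxᵢ)² to (δΔx)²:
  (δx_1)² = 13.4;  (δx_2)² = 0.0790
δΔx = √(13.5) = 3.67 cm
Δx = 41.85 cm.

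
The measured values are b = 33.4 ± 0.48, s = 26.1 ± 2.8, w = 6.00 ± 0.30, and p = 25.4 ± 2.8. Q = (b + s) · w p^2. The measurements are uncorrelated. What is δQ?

Let u = b + s = 59.5. δu = √(δb² + δs²) = √(0.230 + 7.84) = 2.84, so δu/u = 0.0477.
Q is then a monomial in u, w, p:
δQ/Q = √((δu/u)² + (1·δw/w)² + (2·δp/p)²) = √(0.00228 + 0.00250 + 0.0486) = 0.231
Q = 2.3e+05, so δQ = 0.231 × 2.3e+05 = 53200.

53200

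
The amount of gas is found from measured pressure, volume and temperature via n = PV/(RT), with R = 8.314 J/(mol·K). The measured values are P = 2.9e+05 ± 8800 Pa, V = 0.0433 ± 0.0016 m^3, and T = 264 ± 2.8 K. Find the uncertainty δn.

Relative error in a monomial: (δn/n)² = Σ (nᵢ · δxᵢ/xᵢ)².
  (1·δP/P)² = (1×0.0303)² = 0.000921;  (1·δV/V)² = (1×0.0370)² = 0.00137;  (-1·δT/T)² = (-1×0.0106)² = 0.000112
δn/n = √(0.00240) = 0.0490
n = 5.72 mol, so δn = 0.0490 × 5.72 = 0.280 mol.

0.280 mol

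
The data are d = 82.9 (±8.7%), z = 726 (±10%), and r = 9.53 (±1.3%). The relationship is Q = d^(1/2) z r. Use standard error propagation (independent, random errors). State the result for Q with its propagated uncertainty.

For a monomial Q ∝ d^(1/2), z, r, fractional errors add in quadrature:
  (½·δd/d)² = (0.5×0.0870)² = 0.00189;  (1·δz/z)² = (1×0.100)² = 0.0100;  (1·δr/r)² = (1×0.0130)² = 0.000169
δQ/Q = √(0.0121) = 0.110
Q = 63000, so δQ = 0.110 × 63000 = 6920.

63000 ± 6920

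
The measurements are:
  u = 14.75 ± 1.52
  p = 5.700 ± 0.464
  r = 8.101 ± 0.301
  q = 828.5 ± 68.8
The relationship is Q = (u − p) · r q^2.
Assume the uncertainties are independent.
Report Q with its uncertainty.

Let w = u − p = 9.050. δw = √(δu² + δp²) = √(2.31 + 0.215) = 1.59, so δw/w = 0.176.
Q is then a monomial in w, r, q:
δQ/Q = √((δw/w)² + (1·δr/r)² + (2·δq/q)²) = √(0.0308 + 0.00138 + 0.0276) = 0.245
Q = 5.032e+07, so δQ = 0.245 × 5.032e+07 = 1.23e+07.

(5.032 ± 1.23) × 10^7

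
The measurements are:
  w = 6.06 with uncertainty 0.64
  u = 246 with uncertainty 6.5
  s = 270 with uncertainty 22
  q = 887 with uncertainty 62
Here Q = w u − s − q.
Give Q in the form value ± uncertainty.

334 ± 175

Let p = w·u = 1490. δp/p = √((1·δw/w)² + (1·δu/u)²) = √(0.0112 + 0.000698) = 0.109, so δp = 162.
Q = p − s − q: δQ = √(δp² + δs² + δq²) = √(26300 + 484 + 3840) = 175
Q = 334.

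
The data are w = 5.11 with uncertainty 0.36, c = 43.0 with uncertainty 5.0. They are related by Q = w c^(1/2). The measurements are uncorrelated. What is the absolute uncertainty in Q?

Each factor contributes (exponent × relative error)² to (δQ/Q)²:
  (1·δw/w)² = (1×0.0705)² = 0.00496;  (½·δc/c)² = (0.5×0.116)² = 0.00338
δQ/Q = √(0.00834) = 0.0913
Q = 33.5, so δQ = 0.0913 × 33.5 = 3.06.

3.06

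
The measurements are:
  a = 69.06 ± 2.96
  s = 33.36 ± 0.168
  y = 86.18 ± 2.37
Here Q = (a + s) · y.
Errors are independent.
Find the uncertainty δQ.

352

Let u = a + s = 102.4. δu = √(δa² + δs²) = √(8.76 + 0.0282) = 2.96, so δu/u = 0.0289.
Q is then a monomial in u, y:
δQ/Q = √((δu/u)² + (1·δy/y)²) = √(0.000838 + 0.000756) = 0.0399
Q = 8827, so δQ = 0.0399 × 8827 = 352.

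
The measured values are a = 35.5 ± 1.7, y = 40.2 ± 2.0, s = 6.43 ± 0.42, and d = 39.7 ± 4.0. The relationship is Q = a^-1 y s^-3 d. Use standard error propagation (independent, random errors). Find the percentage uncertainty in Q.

Since Q is a product/quotient, work with relative uncertainties:
  (-1·δa/a)² = (-1×0.0479)² = 0.00229;  (1·δy/y)² = (1×0.0498)² = 0.00248;  (-3·δs/s)² = (-3×0.0653)² = 0.0384;  (1·δd/d)² = (1×0.101)² = 0.0102
δQ/Q = √(0.0533) = 0.231

23.1%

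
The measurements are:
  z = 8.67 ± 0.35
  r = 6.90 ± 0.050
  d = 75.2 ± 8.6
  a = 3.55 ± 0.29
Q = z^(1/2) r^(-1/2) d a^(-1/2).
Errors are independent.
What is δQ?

5.51

Since Q is a product/quotient, work with relative uncertainties:
  (½·δz/z)² = (0.5×0.0404)² = 0.000407;  (−½·δr/r)² = (-0.5×0.00725)² = 1.31e-05;  (1·δd/d)² = (1×0.114)² = 0.0131;  (−½·δa/a)² = (-0.5×0.0817)² = 0.00167
δQ/Q = √(0.0152) = 0.123
Q = 44.7, so δQ = 0.123 × 44.7 = 5.51.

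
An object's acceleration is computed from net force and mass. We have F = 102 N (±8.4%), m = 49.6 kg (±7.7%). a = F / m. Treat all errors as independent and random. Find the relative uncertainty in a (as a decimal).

Relative error in a monomial: (δa/a)² = Σ (nᵢ · δxᵢ/xᵢ)².
  (1·δF/F)² = (1×0.0840)² = 0.00706;  (-1·δm/m)² = (-1×0.0770)² = 0.00593
δa/a = √(0.0130) = 0.114

0.114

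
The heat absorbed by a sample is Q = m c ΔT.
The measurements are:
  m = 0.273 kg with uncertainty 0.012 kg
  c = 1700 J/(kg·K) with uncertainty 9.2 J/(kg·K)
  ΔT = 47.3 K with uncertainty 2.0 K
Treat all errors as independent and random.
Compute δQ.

1340 J

Products/powers → add relative errors in quadrature, weighted by exponent:
  (1·δm/m)² = (1×0.0440)² = 0.00193;  (1·δc/c)² = (1×0.00541)² = 2.93e-05;  (1·δΔT/ΔT)² = (1×0.0423)² = 0.00179
δQ/Q = √(0.00375) = 0.0612
Q = 22000 J, so δQ = 0.0612 × 22000 = 1340 J.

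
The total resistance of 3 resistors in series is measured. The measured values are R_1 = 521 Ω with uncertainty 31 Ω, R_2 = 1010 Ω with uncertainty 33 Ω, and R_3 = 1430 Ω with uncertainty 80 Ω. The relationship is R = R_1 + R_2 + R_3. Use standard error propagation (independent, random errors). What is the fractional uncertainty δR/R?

R is a linear combination, so absolute uncertainties add in quadrature:
  (δR_1)² = 961;  (δR_2)² = 1090;  (δR_3)² = 6400
δR = √(8450) = 91.9 Ω
R = 2960 Ω, so δR/R = 91.9/2960 = 0.0310.

0.0310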